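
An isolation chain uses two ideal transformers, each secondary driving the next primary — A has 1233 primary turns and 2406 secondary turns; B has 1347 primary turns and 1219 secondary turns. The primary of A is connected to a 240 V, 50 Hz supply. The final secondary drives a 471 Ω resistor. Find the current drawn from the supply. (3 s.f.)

After A: V = 240.00 × 2406/1233 = 468.32 V.
After B: V = 468.32 × 1219/1347 = 423.82 V.
I_load = 423.82/471 = 0.89983 A, so P_out = 423.82 × 0.89983 = 381.36 W.
All ideal ⇒ P_in = P_out, so I_supply = 381.36/240 = 1.59 A.

I_supply ≈ 1.59 A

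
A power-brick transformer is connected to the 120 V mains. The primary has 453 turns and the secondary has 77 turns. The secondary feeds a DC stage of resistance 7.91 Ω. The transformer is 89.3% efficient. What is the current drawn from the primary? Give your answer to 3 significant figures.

I_p ≈ 0.491 A

V_s = 120 × 77/453 = 20.397 V.
I_s = V_s/R = 20.397/7.91 = 2.5787 A.
P_out = V_s I_s = 20.397 × 2.5787 = 52.598 W.
P_in = P_out/η = 52.598/0.893 = 58.901 W.
I_p = P_in/V_p = 58.901/120 = 0.491 A.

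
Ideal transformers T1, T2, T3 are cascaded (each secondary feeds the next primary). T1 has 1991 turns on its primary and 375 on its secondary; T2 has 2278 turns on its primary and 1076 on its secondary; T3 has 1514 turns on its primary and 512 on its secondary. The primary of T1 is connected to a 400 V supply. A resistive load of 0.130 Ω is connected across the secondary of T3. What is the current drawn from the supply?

I_supply ≈ 2.79 A

Secondary of T1: V = 400.00 × 375/1991 = 75.339 V.
Secondary of T2: V = 75.339 × 1076/2278 = 35.586 V.
Secondary of T3: V = 35.586 × 512/1514 = 12.034 V.
I_load = 12.034/0.130 = 92.572 A, so P_out = 12.034 × 92.572 = 1114.0 W.
All ideal ⇒ P_in = P_out, so I_supply = 1114.0/400 = 2.79 A.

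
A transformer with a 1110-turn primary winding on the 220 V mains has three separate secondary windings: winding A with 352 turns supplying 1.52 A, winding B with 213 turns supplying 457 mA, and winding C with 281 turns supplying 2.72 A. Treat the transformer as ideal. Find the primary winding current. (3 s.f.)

V_A = 220 × 352/1110 = 69.766 V; V_B = 220 × 213/1110 = 42.216 V; V_C = 220 × 281/1110 = 55.694 V.
P_out = V_A I_A + V_B I_B + V_C I_C = 69.766×1.52 + 42.216×0.457 + 55.694×2.72 = 106.04 + 19.293 + 151.49 = 276.82 W.
Ideal ⇒ P_in = P_out, so I_p = P_out/V_p = 276.82/220 = 1.26 A.

I_p ≈ 1.26 A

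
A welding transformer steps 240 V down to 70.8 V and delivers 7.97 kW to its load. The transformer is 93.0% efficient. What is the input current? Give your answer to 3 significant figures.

I_in ≈ 35.7 A

P_in = P_out/η = 7970/0.930 = 8569.9 W.
I_in = P_in/V_in = 8569.9/240 = 35.7 A.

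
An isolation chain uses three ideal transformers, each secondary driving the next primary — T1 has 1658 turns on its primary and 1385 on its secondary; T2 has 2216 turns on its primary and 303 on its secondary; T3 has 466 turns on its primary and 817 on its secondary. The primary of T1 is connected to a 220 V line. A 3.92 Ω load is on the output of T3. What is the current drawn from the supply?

Secondary of T1: V = 220.00 × 1385/1658 = 183.78 V.
Secondary of T2: V = 183.78 × 303/2216 = 25.128 V.
Secondary of T3: V = 25.128 × 817/466 = 44.055 V.
I_load = 44.055/3.92 = 11.239 A, so P_out = 44.055 × 11.239 = 495.12 W.
All ideal ⇒ P_in = P_out, so I_supply = 495.12/220 = 2.25 A.

I_supply ≈ 2.25 A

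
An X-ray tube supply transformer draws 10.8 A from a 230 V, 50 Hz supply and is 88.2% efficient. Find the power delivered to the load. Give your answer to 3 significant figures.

P_in = V_p I_p = 230 × 10.8 = 2484.0 W.
P_out = η P_in = 0.882 × 2484.0 = 2190 W.

P_out ≈ 2190 W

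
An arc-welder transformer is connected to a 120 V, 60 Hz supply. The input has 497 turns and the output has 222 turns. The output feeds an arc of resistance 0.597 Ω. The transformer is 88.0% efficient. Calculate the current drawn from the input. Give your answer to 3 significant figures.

I_in ≈ 45.6 A

V_out = 120 × 222/497 = 53.602 V.
I_out = V_out/R = 53.602/0.597 = 89.785 A.
P_out = V_out I_out = 53.602 × 89.785 = 4812.6 W.
P_in = P_out/η = 4812.6/0.880 = 5468.9 W.
I_in = P_in/V_in = 5468.9/120 = 45.6 A.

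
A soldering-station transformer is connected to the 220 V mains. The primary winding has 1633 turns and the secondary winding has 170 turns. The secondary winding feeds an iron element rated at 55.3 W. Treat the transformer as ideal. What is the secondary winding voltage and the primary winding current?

V_s ≈ 22.9 V, I_p ≈ 0.251 A

V_s = V_p × N_s/N_p = 220 × 170/1633 = 22.903 V.
I_s = P/V_s = 55.3/22.903 = 2.4146 A.
I_p = I_s × N_s/N_p = 2.4146 × 170/1633 = 0.251 A.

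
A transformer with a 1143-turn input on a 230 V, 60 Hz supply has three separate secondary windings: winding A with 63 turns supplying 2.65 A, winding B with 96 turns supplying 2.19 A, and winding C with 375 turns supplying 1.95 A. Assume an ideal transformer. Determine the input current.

I_in ≈ 0.970 A

V_A = 230 × 63/1143 = 12.677 V; V_B = 230 × 96/1143 = 19.318 V; V_C = 230 × 375/1143 = 75.459 V.
P_out = V_A I_A + V_B I_B + V_C I_C = 12.677×2.65 + 19.318×2.19 + 75.459×1.95 = 33.594 + 42.306 + 147.15 = 223.05 W.
Ideal ⇒ P_in = P_out, so I_in = P_out/V_in = 223.05/230 = 0.970 A.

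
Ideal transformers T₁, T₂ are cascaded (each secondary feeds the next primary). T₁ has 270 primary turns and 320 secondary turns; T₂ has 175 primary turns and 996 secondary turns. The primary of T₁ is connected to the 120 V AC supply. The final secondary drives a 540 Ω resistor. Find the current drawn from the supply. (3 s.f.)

After T₁: V = 120.00 × 320/270 = 142.22 V.
After T₂: V = 142.22 × 996/175 = 809.45 V.
I_load = 809.45/540 = 1.4990 A, so P_out = 809.45 × 1.4990 = 1213.3 W.
All ideal ⇒ P_in = P_out, so I_supply = 1213.3/120 = 10.1 A.

I_supply ≈ 10.1 A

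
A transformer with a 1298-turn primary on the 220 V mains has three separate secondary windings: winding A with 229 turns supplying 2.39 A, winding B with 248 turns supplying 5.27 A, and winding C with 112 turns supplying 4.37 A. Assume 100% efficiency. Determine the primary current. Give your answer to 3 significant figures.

V_A = 220 × 229/1298 = 38.814 V; V_B = 220 × 248/1298 = 42.034 V; V_C = 220 × 112/1298 = 18.983 V.
P_out = V_A I_A + V_B I_B + V_C I_C = 38.814×2.39 + 42.034×5.27 + 18.983×4.37 = 92.764 + 221.52 + 82.956 = 397.24 W.
Ideal ⇒ P_in = P_out, so I_p = P_out/V_p = 397.24/220 = 1.81 A.

I_p ≈ 1.81 A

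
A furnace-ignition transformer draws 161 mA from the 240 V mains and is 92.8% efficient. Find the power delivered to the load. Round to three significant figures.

P_in = V_in I_in = 240 × 0.161 = 38.640 W.
P_out = η P_in = 0.928 × 38.640 = 35.9 W.

P_out ≈ 35.9 W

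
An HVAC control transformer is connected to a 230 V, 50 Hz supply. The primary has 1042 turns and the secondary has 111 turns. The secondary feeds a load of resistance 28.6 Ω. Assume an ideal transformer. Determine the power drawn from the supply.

P ≈ 21.0 W

V_s = V_p × N_s/N_p = 230 × 111/1042 = 24.501 V.
I_s = V_s/R = 24.501/28.6 = 0.85668 A.
I_p = I_s × N_s/N_p = 0.85668 × 111/1042 = 0.091258 A.
P = V_p I_p = 230 × 0.091258 = 21.0 W.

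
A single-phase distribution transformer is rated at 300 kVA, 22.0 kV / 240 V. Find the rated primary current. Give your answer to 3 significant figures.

I_p ≈ 13.6 A

I_p = S/V_p = 300000/22000 = 13.6 A.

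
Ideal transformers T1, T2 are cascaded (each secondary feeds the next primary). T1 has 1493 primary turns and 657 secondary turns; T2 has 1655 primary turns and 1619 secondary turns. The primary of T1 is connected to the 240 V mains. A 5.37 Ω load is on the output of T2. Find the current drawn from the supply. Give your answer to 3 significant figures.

I_supply ≈ 8.28 A

Secondary of T1: V = 240.00 × 657/1493 = 105.61 V.
Secondary of T2: V = 105.61 × 1619/1655 = 103.32 V.
I_load = 103.32/5.37 = 19.239 A, so P_out = 103.32 × 19.239 = 1987.7 W.
All ideal ⇒ P_in = P_out, so I_supply = 1987.7/240 = 8.28 A.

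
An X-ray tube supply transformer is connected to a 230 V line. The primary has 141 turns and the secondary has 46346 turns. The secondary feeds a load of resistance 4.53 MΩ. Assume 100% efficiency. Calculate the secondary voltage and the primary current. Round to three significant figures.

V_s ≈ 75600 V, I_p ≈ 5.49 A

V_s = V_p × N_s/N_p = 230 × 46346/141 = 75600 V.
I_s = V_s/R = 75600/(4.53×10^6) = 0.016689 A.
I_p = I_s × N_s/N_p = 0.016689 × 46346/141 = 5.49 A.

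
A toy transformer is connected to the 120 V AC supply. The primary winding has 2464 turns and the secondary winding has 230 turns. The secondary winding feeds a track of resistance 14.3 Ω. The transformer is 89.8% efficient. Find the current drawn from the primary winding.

I_p ≈ 0.0814 A

V_s = 120 × 230/2464 = 11.201 V.
I_s = V_s/R = 11.201/14.3 = 0.78331 A.
P_out = V_s I_s = 11.201 × 0.78331 = 8.7741 W.
P_in = P_out/η = 8.7741/0.898 = 9.7707 W.
I_p = P_in/V_p = 9.7707/120 = 0.0814 A.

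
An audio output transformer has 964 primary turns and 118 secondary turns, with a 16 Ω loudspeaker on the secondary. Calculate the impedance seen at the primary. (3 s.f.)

Z_p = (N_p/N_s)² × Z_s = (964/118)² × 16 = 1070 Ω.

Z_p ≈ 1070 Ω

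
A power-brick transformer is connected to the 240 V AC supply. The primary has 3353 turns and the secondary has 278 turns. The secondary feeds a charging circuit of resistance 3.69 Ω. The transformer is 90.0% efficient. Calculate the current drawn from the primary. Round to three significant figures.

I_p ≈ 0.497 A

V_s = 240 × 278/3353 = 19.899 V.
I_s = V_s/R = 19.899/3.69 = 5.3926 A.
P_out = V_s I_s = 19.899 × 5.3926 = 107.30 W.
P_in = P_out/η = 107.30/0.900 = 119.23 W.
I_p = P_in/V_p = 119.23/240 = 0.497 A.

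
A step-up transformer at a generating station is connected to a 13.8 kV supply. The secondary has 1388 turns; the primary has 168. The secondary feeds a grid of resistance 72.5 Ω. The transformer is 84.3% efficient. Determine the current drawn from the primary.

V_s = 13800 × 1388/168 = 114010 V.
I_s = V_s/R = 114010/72.5 = 1572.6 A.
P_out = V_s I_s = 114010 × 1572.6 = 1.7930×10^8 W.
P_in = P_out/η = 1.7930×10^8/0.843 = 2.1269×10^8 W.
I_p = P_in/V_p = 2.1269×10^8/13800 = 15400 A.

I_p ≈ 15400 A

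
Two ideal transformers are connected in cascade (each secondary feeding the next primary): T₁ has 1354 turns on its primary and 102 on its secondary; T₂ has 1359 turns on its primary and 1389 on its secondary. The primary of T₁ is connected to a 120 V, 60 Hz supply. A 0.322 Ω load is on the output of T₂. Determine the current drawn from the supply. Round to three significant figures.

I_supply ≈ 2.21 A

After T₁: V = 120.00 × 102/1354 = 9.0399 V.
After T₂: V = 9.0399 × 1389/1359 = 9.2394 V.
I_load = 9.2394/0.322 = 28.694 A, so P_out = 9.2394 × 28.694 = 265.12 W.
All ideal ⇒ P_in = P_out, so I_supply = 265.12/120 = 2.21 A.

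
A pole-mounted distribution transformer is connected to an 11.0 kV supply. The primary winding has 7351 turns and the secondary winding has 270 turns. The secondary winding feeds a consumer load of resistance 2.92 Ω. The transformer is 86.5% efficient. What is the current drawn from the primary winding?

V_s = 11000 × 270/7351 = 404.03 V.
I_s = V_s/R = 404.03/2.92 = 138.37 A.
P_out = V_s I_s = 404.03 × 138.37 = 55903 W.
P_in = P_out/η = 55903/0.865 = 64628 W.
I_p = P_in/V_p = 64628/11000 = 5.88 A.

I_p ≈ 5.88 A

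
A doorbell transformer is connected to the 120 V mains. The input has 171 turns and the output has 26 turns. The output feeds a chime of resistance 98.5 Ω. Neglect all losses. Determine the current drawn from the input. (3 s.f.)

I_in ≈ 0.0282 A

V_out = V_in × N_out/N_in = 120 × 26/171 = 18.246 V.
I_out = V_out/R = 18.246/98.5 = 0.18523 A.
For an ideal transformer I_in N_in = I_out N_out, so I_in = 0.18523 × 26/171 = 0.0282 A.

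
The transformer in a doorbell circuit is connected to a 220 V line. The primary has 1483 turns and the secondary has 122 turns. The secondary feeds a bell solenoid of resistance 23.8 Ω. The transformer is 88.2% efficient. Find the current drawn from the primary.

I_p ≈ 0.0709 A

V_s = 220 × 122/1483 = 18.098 V.
I_s = V_s/R = 18.098/23.8 = 0.76044 A.
P_out = V_s I_s = 18.098 × 0.76044 = 13.763 W.
P_in = P_out/η = 13.763/0.882 = 15.604 W.
I_p = P_in/V_p = 15.604/220 = 0.0709 A.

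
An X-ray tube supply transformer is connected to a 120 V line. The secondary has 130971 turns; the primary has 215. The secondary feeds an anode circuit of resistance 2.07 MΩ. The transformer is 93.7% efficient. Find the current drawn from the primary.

I_p ≈ 23.0 A

V_s = 120 × 130971/215 = 73100 V.
I_s = V_s/R = 73100/(2.07×10^6) = 0.035314 A.
P_out = V_s I_s = 73100 × 0.035314 = 2581.5 W.
P_in = P_out/η = 2581.5/0.937 = 2755.0 W.
I_p = P_in/V_p = 2755.0/120 = 23.0 A.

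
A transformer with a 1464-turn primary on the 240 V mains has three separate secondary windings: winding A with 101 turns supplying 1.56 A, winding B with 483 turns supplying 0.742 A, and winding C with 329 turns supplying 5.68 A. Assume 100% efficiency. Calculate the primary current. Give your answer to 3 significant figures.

I_p ≈ 1.63 A

V_A = 240 × 101/1464 = 16.557 V; V_B = 240 × 483/1464 = 79.180 V; V_C = 240 × 329/1464 = 53.934 V.
P_out = V_A I_A + V_B I_B + V_C I_C = 16.557×1.56 + 79.180×0.742 + 53.934×5.68 = 25.830 + 58.752 + 306.35 = 390.93 W.
Ideal ⇒ P_in = P_out, so I_p = P_out/V_p = 390.93/240 = 1.63 A.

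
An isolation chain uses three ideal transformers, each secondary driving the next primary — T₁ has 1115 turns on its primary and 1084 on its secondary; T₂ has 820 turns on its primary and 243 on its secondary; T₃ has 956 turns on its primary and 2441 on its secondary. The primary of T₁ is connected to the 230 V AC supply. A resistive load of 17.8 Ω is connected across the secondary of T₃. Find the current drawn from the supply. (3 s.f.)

After T₁: V = 230.00 × 1084/1115 = 223.61 V.
After T₂: V = 223.61 × 243/820 = 66.264 V.
After T₃: V = 66.264 × 2441/956 = 169.19 V.
I_load = 169.19/17.8 = 9.5053 A, so P_out = 169.19 × 9.5053 = 1608.2 W.
All ideal ⇒ P_in = P_out, so I_supply = 1608.2/230 = 6.99 A.

I_supply ≈ 6.99 A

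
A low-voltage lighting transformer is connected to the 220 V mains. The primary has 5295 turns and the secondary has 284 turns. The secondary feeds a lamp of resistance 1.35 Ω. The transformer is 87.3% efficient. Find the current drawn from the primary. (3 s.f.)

V_s = 220 × 284/5295 = 11.800 V.
I_s = V_s/R = 11.800/1.35 = 8.7406 A.
P_out = V_s I_s = 11.800 × 8.7406 = 103.14 W.
P_in = P_out/η = 103.14/0.873 = 118.14 W.
I_p = P_in/V_p = 118.14/220 = 0.537 A.

I_p ≈ 0.537 A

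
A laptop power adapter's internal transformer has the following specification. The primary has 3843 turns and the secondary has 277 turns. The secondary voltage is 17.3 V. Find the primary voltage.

V_p/V_s = N_p/N_s, so V_p = 17.3 × 3843/277 = 240 V.

V_p ≈ 240 V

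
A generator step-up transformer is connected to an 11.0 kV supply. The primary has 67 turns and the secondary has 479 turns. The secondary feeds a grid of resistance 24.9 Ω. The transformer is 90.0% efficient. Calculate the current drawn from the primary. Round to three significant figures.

V_s = 11000 × 479/67 = 78642 V.
I_s = V_s/R = 78642/24.9 = 3158.3 A.
P_out = V_s I_s = 78642 × 3158.3 = 2.4837×10^8 W.
P_in = P_out/η = 2.4837×10^8/0.900 = 2.7597×10^8 W.
I_p = P_in/V_p = 2.7597×10^8/11000 = 25100 A.

I_p ≈ 25100 A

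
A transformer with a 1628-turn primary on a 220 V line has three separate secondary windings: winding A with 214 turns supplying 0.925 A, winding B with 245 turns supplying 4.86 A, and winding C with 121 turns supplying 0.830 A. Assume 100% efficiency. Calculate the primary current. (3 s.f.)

V_A = 220 × 214/1628 = 28.919 V; V_B = 220 × 245/1628 = 33.108 V; V_C = 220 × 121/1628 = 16.351 V.
P_out = V_A I_A + V_B I_B + V_C I_C = 28.919×0.925 + 33.108×4.86 + 16.351×0.830 = 26.750 + 160.91 + 13.572 = 201.23 W.
Ideal ⇒ P_in = P_out, so I_p = P_out/V_p = 201.23/220 = 0.915 A.

I_p ≈ 0.915 A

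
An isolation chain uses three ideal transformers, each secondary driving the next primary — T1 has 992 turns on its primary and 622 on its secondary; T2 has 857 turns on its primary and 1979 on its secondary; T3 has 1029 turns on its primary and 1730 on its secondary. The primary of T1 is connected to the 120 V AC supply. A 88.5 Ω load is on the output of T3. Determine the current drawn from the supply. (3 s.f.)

Secondary of T1: V = 120.00 × 622/992 = 75.242 V.
Secondary of T2: V = 75.242 × 1979/857 = 173.75 V.
Secondary of T3: V = 173.75 × 1730/1029 = 292.12 V.
I_load = 292.12/88.5 = 3.3007 A, so P_out = 292.12 × 3.3007 = 964.20 W.
All ideal ⇒ P_in = P_out, so I_supply = 964.20/120 = 8.04 A.

I_supply ≈ 8.04 A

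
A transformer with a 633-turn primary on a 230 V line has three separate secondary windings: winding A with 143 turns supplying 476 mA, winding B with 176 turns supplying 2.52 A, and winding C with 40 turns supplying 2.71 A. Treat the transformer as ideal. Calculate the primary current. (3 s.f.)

V_A = 230 × 143/633 = 51.959 V; V_B = 230 × 176/633 = 63.949 V; V_C = 230 × 40/633 = 14.534 V.
P_out = V_A I_A + V_B I_B + V_C I_C = 51.959×0.476 + 63.949×2.52 + 14.534×2.71 = 24.732 + 161.15 + 39.387 = 225.27 W.
Ideal ⇒ P_in = P_out, so I_p = P_out/V_p = 225.27/230 = 0.979 A.

I_p ≈ 0.979 A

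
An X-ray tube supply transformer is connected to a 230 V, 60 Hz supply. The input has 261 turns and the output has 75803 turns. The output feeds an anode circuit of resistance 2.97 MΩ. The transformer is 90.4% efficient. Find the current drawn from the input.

V_out = 230 × 75803/261 = 66800 V.
I_out = V_out/R = 66800/(2.97×10^6) = 0.022491 A.
P_out = V_out I_out = 66800 × 0.022491 = 1502.4 W.
P_in = P_out/η = 1502.4/0.904 = 1662.0 W.
I_in = P_in/V_in = 1662.0/230 = 7.23 A.

I_in ≈ 7.23 A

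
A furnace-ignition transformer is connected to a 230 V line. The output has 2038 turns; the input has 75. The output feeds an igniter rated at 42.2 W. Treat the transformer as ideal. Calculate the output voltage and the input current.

V_out = V_in × N_out/N_in = 230 × 2038/75 = 6249.9 V.
I_out = P/V_out = 42.2/6249.9 = 0.0067521 A.
I_in = I_out × N_out/N_in = 0.0067521 × 2038/75 = 0.183 A.

V_out ≈ 6250 V, I_in ≈ 0.183 A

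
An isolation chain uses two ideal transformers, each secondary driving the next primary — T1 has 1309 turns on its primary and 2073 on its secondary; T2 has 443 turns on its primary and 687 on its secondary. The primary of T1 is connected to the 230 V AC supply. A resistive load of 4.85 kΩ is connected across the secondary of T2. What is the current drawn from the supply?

Secondary of T1: V = 230.00 × 2073/1309 = 364.24 V.
Secondary of T2: V = 364.24 × 687/443 = 564.86 V.
I_load = 564.86/4850 = 0.11647 A, so P_out = 564.86 × 0.11647 = 65.787 W.
All ideal ⇒ P_in = P_out, so I_supply = 65.787/230 = 0.286 A.

I_supply ≈ 0.286 A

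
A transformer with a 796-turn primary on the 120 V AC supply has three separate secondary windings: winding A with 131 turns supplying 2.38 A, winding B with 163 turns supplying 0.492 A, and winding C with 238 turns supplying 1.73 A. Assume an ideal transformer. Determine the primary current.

I_p ≈ 1.01 A

V_A = 120 × 131/796 = 19.749 V; V_B = 120 × 163/796 = 24.573 V; V_C = 120 × 238/796 = 35.879 V.
P_out = V_A I_A + V_B I_B + V_C I_C = 19.749×2.38 + 24.573×0.492 + 35.879×1.73 = 47.002 + 12.090 + 62.071 = 121.16 W.
Ideal ⇒ P_in = P_out, so I_p = P_out/V_p = 121.16/120 = 1.01 A.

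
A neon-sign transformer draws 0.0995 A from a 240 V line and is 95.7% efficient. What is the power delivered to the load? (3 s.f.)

P_out ≈ 22.9 W

P_in = V_p I_p = 240 × 0.0995 = 23.880 W.
P_out = η P_in = 0.957 × 23.880 = 22.9 W.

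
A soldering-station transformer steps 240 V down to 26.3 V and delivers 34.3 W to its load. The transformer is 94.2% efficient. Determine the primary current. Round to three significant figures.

I_p ≈ 0.152 A

P_in = P_out/η = 34.3/0.942 = 36.412 W.
I_p = P_in/V_p = 36.412/240 = 0.152 A.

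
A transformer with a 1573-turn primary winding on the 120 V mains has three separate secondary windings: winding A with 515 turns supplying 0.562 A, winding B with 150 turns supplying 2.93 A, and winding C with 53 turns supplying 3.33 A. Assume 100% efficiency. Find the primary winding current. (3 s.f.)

I_p ≈ 0.576 A

V_A = 120 × 515/1573 = 39.288 V; V_B = 120 × 150/1573 = 11.443 V; V_C = 120 × 53/1573 = 4.0432 V.
P_out = V_A I_A + V_B I_B + V_C I_C = 39.288×0.562 + 11.443×2.93 + 4.0432×3.33 = 22.080 + 33.528 + 13.464 = 69.072 W.
Ideal ⇒ P_in = P_out, so I_p = P_out/V_p = 69.072/120 = 0.576 A.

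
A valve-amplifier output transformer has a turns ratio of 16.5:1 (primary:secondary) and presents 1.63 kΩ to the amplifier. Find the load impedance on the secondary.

Z_s = Z_p/(N_p/N_s)² = 1630/16.5² = 5.99 Ω.

Z_s ≈ 5.99 Ω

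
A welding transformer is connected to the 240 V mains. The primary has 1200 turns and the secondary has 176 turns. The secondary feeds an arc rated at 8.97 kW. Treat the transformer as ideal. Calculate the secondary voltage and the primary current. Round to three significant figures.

V_s ≈ 35.2 V, I_p ≈ 37.4 A

V_s = V_p × N_s/N_p = 240 × 176/1200 = 35.200 V.
I_s = P/V_s = 8970/35.200 = 254.83 A.
I_p = I_s × N_s/N_p = 254.83 × 176/1200 = 37.4 A.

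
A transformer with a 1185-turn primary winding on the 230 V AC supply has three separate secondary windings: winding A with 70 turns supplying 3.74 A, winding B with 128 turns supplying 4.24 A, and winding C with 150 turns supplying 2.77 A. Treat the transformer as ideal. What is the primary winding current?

V_A = 230 × 70/1185 = 13.586 V; V_B = 230 × 128/1185 = 24.844 V; V_C = 230 × 150/1185 = 29.114 V.
P_out = V_A I_A + V_B I_B + V_C I_C = 13.586×3.74 + 24.844×4.24 + 29.114×2.77 = 50.814 + 105.34 + 80.646 = 236.80 W.
Ideal ⇒ P_in = P_out, so I_p = P_out/V_p = 236.80/230 = 1.03 A.

I_p ≈ 1.03 A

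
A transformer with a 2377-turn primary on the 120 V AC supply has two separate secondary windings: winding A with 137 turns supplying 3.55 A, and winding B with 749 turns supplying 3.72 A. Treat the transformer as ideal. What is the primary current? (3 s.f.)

V_A = 120 × 137/2377 = 6.9163 V; V_B = 120 × 749/2377 = 37.812 V.
P_out = V_A I_A + V_B I_B = 6.9163×3.55 + 37.812×3.72 = 24.553 + 140.66 = 165.21 W.
Ideal ⇒ P_in = P_out, so I_p = P_out/V_p = 165.21/120 = 1.38 A.

I_p ≈ 1.38 A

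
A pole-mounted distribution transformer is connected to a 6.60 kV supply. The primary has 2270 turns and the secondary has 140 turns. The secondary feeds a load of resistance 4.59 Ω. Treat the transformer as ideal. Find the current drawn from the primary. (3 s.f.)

V_s = V_p × N_s/N_p = 6600 × 140/2270 = 407.05 V.
I_s = V_s/R = 407.05/4.59 = 88.682 A.
For an ideal transformer I_p N_p = I_s N_s, so I_p = 88.682 × 140/2270 = 5.47 A.

I_p ≈ 5.47 A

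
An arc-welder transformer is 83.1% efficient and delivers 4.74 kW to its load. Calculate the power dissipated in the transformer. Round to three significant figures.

P_loss ≈ 964 W

P_in = P_out/η = 4740/0.831 = 5703.97 W.
P_loss = P_in − P_out = 5703.97 − 4740 = 964 W.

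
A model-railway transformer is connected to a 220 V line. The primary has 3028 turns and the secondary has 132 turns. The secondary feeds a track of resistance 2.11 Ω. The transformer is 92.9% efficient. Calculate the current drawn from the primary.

I_p ≈ 0.213 A

V_s = 220 × 132/3028 = 9.5905 V.
I_s = V_s/R = 9.5905/2.11 = 4.5453 A.
P_out = V_s I_s = 9.5905 × 4.5453 = 43.591 W.
P_in = P_out/η = 43.591/0.929 = 46.923 W.
I_p = P_in/V_p = 46.923/220 = 0.213 A.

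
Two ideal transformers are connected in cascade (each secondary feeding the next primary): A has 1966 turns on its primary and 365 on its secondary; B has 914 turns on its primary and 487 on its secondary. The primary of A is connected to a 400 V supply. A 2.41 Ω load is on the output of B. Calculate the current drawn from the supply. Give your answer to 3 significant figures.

After A: V = 400.00 × 365/1966 = 74.262 V.
After B: V = 74.262 × 487/914 = 39.569 V.
I_load = 39.569/2.41 = 16.419 A, so P_out = 39.569 × 16.419 = 649.66 W.
All ideal ⇒ P_in = P_out, so I_supply = 649.66/400 = 1.62 A.

I_supply ≈ 1.62 A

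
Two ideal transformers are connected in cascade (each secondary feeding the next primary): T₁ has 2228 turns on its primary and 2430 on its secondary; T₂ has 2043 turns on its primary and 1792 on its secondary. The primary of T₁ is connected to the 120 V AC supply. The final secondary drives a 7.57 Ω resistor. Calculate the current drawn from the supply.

I_supply ≈ 14.5 A

After T₁: V = 120.00 × 2430/2228 = 130.88 V.
After T₂: V = 130.88 × 1792/2043 = 114.80 V.
I_load = 114.80/7.57 = 15.165 A, so P_out = 114.80 × 15.165 = 1741.0 W.
All ideal ⇒ P_in = P_out, so I_supply = 1741.0/120 = 14.5 A.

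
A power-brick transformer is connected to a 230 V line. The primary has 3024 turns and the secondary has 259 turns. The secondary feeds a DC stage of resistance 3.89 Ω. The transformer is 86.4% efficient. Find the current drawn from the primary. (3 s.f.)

V_s = 230 × 259/3024 = 19.699 V.
I_s = V_s/R = 19.699/3.89 = 5.0640 A.
P_out = V_s I_s = 19.699 × 5.0640 = 99.757 W.
P_in = P_out/η = 99.757/0.864 = 115.46 W.
I_p = P_in/V_p = 115.46/230 = 0.502 A.

I_p ≈ 0.502 A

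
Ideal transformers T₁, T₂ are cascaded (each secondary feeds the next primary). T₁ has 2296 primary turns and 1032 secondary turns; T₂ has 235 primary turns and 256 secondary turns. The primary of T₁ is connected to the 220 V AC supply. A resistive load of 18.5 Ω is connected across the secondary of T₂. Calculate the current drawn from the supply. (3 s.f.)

Secondary of T₁: V = 220.00 × 1032/2296 = 98.885 V.
Secondary of T₂: V = 98.885 × 256/235 = 107.72 V.
I_load = 107.72/18.5 = 5.8228 A, so P_out = 107.72 × 5.8228 = 627.24 W.
All ideal ⇒ P_in = P_out, so I_supply = 627.24/220 = 2.85 A.

I_supply ≈ 2.85 A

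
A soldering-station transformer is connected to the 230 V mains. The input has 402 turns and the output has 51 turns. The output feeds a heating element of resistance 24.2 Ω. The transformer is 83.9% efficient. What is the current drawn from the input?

V_out = 230 × 51/402 = 29.179 V.
I_out = V_out/R = 29.179/24.2 = 1.2057 A.
P_out = V_out I_out = 29.179 × 1.2057 = 35.183 W.
P_in = P_out/η = 35.183/0.839 = 41.934 W.
I_in = P_in/V_in = 41.934/230 = 0.182 A.

I_in ≈ 0.182 A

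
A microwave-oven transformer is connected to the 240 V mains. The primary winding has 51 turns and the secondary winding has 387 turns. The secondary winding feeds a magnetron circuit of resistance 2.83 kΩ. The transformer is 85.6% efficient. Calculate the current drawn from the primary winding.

I_p ≈ 5.70 A

V_s = 240 × 387/51 = 1821.2 V.
I_s = V_s/R = 1821.2/2830 = 0.64353 A.
P_out = V_s I_s = 1821.2 × 0.64353 = 1172.0 W.
P_in = P_out/η = 1172.0/0.856 = 1369.1 W.
I_p = P_in/V_p = 1369.1/240 = 5.70 A.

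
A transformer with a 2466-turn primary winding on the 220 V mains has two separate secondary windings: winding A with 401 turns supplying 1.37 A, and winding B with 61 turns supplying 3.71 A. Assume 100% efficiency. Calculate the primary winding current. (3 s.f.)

I_p ≈ 0.315 A

V_A = 220 × 401/2466 = 35.775 V; V_B = 220 × 61/2466 = 5.4420 V.
P_out = V_A I_A + V_B I_B = 35.775×1.37 + 5.4420×3.71 = 49.011 + 20.190 = 69.201 W.
Ideal ⇒ P_in = P_out, so I_p = P_out/V_p = 69.201/220 = 0.315 A.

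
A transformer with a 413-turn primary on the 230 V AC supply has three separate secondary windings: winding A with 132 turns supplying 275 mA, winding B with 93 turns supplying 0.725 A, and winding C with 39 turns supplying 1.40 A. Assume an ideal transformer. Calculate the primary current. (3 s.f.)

I_p ≈ 0.383 A

V_A = 230 × 132/413 = 73.511 V; V_B = 230 × 93/413 = 51.792 V; V_C = 230 × 39/413 = 21.719 V.
P_out = V_A I_A + V_B I_B + V_C I_C = 73.511×0.275 + 51.792×0.725 + 21.719×1.40 = 20.215 + 37.549 + 30.407 = 88.171 W.
Ideal ⇒ P_in = P_out, so I_p = P_out/V_p = 88.171/230 = 0.383 A.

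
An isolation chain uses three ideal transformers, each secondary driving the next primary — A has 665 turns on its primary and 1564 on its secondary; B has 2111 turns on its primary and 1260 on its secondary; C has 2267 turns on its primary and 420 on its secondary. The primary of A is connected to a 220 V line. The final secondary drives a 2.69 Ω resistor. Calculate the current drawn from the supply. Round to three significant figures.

After A: V = 220.00 × 1564/665 = 517.41 V.
After B: V = 517.41 × 1260/2111 = 308.83 V.
After C: V = 308.83 × 420/2267 = 57.216 V.
I_load = 57.216/2.69 = 21.270 A, so P_out = 57.216 × 21.270 = 1217.0 W.
All ideal ⇒ P_in = P_out, so I_supply = 1217.0/220 = 5.53 A.

I_supply ≈ 5.53 A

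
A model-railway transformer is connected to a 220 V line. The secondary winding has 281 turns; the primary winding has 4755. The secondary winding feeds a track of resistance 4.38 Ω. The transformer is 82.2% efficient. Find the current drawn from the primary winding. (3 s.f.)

V_s = 220 × 281/4755 = 13.001 V.
I_s = V_s/R = 13.001/4.38 = 2.9683 A.
P_out = V_s I_s = 13.001 × 2.9683 = 38.591 W.
P_in = P_out/η = 38.591/0.822 = 46.947 W.
I_p = P_in/V_p = 46.947/220 = 0.213 A.

I_p ≈ 0.213 A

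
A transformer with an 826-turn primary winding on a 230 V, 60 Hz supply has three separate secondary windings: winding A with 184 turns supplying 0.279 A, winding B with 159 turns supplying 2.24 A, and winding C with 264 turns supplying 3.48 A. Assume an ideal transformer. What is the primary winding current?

I_p ≈ 1.61 A

V_A = 230 × 184/826 = 51.235 V; V_B = 230 × 159/826 = 44.274 V; V_C = 230 × 264/826 = 73.511 V.
P_out = V_A I_A + V_B I_B + V_C I_C = 51.235×0.279 + 44.274×2.24 + 73.511×3.48 = 14.295 + 99.173 + 255.82 = 369.29 W.
Ideal ⇒ P_in = P_out, so I_p = P_out/V_p = 369.29/230 = 1.61 A.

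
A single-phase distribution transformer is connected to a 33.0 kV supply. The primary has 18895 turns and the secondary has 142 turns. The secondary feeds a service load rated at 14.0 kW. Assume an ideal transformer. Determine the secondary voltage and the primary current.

V_s ≈ 248 V, I_p ≈ 0.424 A

V_s = V_p × N_s/N_p = 33000 × 142/18895 = 248.00 V.
I_s = P/V_s = 14000/248.00 = 56.451 A.
I_p = I_s × N_s/N_p = 56.451 × 142/18895 = 0.424 A.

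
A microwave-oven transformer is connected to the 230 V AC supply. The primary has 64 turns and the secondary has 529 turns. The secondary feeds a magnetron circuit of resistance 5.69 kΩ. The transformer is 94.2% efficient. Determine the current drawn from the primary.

I_p ≈ 2.93 A

V_s = 230 × 529/64 = 1901.1 V.
I_s = V_s/R = 1901.1/5690 = 0.33411 A.
P_out = V_s I_s = 1901.1 × 0.33411 = 635.18 W.
P_in = P_out/η = 635.18/0.942 = 674.29 W.
I_p = P_in/V_p = 674.29/230 = 2.93 A.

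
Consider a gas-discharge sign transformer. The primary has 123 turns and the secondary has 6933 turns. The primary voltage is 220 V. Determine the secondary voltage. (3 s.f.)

V_s/V_p = N_s/N_p, so V_s = 220 × 6933/123 = 12400 V.

V_s ≈ 12400 V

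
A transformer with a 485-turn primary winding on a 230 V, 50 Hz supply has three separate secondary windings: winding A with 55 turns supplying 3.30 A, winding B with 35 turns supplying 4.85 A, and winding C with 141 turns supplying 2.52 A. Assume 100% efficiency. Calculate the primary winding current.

V_A = 230 × 55/485 = 26.082 V; V_B = 230 × 35/485 = 16.598 V; V_C = 230 × 141/485 = 66.866 V.
P_out = V_A I_A + V_B I_B + V_C I_C = 26.082×3.30 + 16.598×4.85 + 66.866×2.52 = 86.072 + 80.500 + 168.50 = 335.07 W.
Ideal ⇒ P_in = P_out, so I_p = P_out/V_p = 335.07/230 = 1.46 A.

I_p ≈ 1.46 A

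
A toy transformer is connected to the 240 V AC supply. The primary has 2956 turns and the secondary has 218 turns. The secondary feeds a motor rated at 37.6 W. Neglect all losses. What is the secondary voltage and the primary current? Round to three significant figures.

V_s ≈ 17.7 V, I_p ≈ 0.157 A

V_s = V_p × N_s/N_p = 240 × 218/2956 = 17.700 V.
I_s = P/V_s = 37.6/17.700 = 2.1243 A.
I_p = I_s × N_s/N_p = 2.1243 × 218/2956 = 0.157 A.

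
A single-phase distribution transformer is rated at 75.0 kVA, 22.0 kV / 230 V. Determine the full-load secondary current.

I_s = S/V_s = 75000/230 = 326 A.

I_s ≈ 326 A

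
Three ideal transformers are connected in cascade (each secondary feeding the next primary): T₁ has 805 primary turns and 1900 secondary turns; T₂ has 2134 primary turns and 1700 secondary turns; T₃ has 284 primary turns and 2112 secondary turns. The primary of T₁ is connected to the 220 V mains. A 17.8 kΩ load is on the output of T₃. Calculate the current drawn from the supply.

Secondary of T₁: V = 220.00 × 1900/805 = 519.25 V.
Secondary of T₂: V = 519.25 × 1700/2134 = 413.65 V.
Secondary of T₃: V = 413.65 × 2112/284 = 3076.2 V.
I_load = 3076.2/17800 = 0.17282 A, so P_out = 3076.2 × 0.17282 = 531.62 W.
All ideal ⇒ P_in = P_out, so I_supply = 531.62/220 = 2.42 A.

I_supply ≈ 2.42 A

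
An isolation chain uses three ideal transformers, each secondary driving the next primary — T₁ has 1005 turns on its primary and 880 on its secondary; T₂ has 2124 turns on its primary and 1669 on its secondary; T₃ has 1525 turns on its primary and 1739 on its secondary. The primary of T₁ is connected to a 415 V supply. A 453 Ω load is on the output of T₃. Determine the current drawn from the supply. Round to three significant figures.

I_supply ≈ 0.564 A

After T₁: V = 415.00 × 880/1005 = 363.38 V.
After T₂: V = 363.38 × 1669/2124 = 285.54 V.
After T₃: V = 285.54 × 1739/1525 = 325.61 V.
I_load = 325.61/453 = 0.71878 A, so P_out = 325.61 × 0.71878 = 234.04 W.
All ideal ⇒ P_in = P_out, so I_supply = 234.04/415 = 0.564 A.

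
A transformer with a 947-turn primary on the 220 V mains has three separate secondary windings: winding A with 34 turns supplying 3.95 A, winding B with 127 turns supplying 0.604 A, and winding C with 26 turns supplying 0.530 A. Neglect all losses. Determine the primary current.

V_A = 220 × 34/947 = 7.8986 V; V_B = 220 × 127/947 = 29.504 V; V_C = 220 × 26/947 = 6.0401 V.
P_out = V_A I_A + V_B I_B + V_C I_C = 7.8986×3.95 + 29.504×0.604 + 6.0401×0.530 = 31.200 + 17.820 + 3.2013 = 52.221 W.
Ideal ⇒ P_in = P_out, so I_p = P_out/V_p = 52.221/220 = 0.237 A.

I_p ≈ 0.237 A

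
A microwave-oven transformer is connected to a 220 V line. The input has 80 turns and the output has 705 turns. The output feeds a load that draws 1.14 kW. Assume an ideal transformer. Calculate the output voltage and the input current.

V_out = V_in × N_out/N_in = 220 × 705/80 = 1938.8 V.
I_out = P/V_out = 1140/1938.8 = 0.58801 A.
I_in = I_out × N_out/N_in = 0.58801 × 705/80 = 5.18 A.

V_out ≈ 1940 V, I_in ≈ 5.18 A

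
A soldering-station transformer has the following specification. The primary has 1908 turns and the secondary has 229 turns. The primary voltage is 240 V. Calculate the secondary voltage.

V_s ≈ 28.8 V

V_s/V_p = N_s/N_p, so V_s = 240 × 229/1908 = 28.8 V.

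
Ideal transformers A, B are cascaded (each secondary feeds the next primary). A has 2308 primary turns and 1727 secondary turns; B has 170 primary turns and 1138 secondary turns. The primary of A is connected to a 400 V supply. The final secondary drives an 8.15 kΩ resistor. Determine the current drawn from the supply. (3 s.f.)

I_supply ≈ 1.23 A

After A: V = 400.00 × 1727/2308 = 299.31 V.
After B: V = 299.31 × 1138/170 = 2003.6 V.
I_load = 2003.6/8150 = 0.24584 A, so P_out = 2003.6 × 0.24584 = 492.56 W.
All ideal ⇒ P_in = P_out, so I_supply = 492.56/400 = 1.23 A.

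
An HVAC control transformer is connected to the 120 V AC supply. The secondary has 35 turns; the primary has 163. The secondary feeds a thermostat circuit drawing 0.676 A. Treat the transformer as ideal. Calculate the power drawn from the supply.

I_p = I_s × N_s/N_p = 0.676 × 35/163 = 0.14515 A.
P = V_p I_p = 120 × 0.14515 = 17.4 W.

P ≈ 17.4 W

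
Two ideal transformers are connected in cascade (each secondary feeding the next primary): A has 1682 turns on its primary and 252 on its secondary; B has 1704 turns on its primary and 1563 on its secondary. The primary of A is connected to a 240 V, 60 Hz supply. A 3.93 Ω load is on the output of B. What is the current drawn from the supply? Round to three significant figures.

Secondary of A: V = 240.00 × 252/1682 = 35.957 V.
Secondary of B: V = 35.957 × 1563/1704 = 32.982 V.
I_load = 32.982/3.93 = 8.3923 A, so P_out = 32.982 × 8.3923 = 276.79 W.
All ideal ⇒ P_in = P_out, so I_supply = 276.79/240 = 1.15 A.

I_supply ≈ 1.15 A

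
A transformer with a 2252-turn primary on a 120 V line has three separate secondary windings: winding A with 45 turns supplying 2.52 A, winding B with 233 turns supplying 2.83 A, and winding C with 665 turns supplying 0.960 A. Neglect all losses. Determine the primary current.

I_p ≈ 0.627 A

V_A = 120 × 45/2252 = 2.3979 V; V_B = 120 × 233/2252 = 12.416 V; V_C = 120 × 665/2252 = 35.435 V.
P_out = V_A I_A + V_B I_B + V_C I_C = 2.3979×2.52 + 12.416×2.83 + 35.435×0.960 = 6.0426 + 35.136 + 34.018 = 75.197 W.
Ideal ⇒ P_in = P_out, so I_p = P_out/V_p = 75.197/120 = 0.627 A.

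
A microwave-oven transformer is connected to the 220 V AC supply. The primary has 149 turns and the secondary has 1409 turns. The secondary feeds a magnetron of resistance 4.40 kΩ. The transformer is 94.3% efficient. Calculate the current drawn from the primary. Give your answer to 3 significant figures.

I_p ≈ 4.74 A

V_s = 220 × 1409/149 = 2080.4 V.
I_s = V_s/R = 2080.4/4400 = 0.47282 A.
P_out = V_s I_s = 2080.4 × 0.47282 = 983.65 W.
P_in = P_out/η = 983.65/0.943 = 1043.1 W.
I_p = P_in/V_p = 1043.1/220 = 4.74 A.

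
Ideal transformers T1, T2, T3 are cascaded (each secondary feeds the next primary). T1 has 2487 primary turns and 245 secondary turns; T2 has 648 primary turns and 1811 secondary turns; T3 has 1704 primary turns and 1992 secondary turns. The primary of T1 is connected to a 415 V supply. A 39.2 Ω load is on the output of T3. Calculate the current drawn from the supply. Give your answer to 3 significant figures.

After T1: V = 415.00 × 245/2487 = 40.883 V.
After T2: V = 40.883 × 1811/648 = 114.26 V.
After T3: V = 114.26 × 1992/1704 = 133.57 V.
I_load = 133.57/39.2 = 3.4073 A, so P_out = 133.57 × 3.4073 = 455.11 W.
All ideal ⇒ P_in = P_out, so I_supply = 455.11/415 = 1.10 A.

I_supply ≈ 1.10 A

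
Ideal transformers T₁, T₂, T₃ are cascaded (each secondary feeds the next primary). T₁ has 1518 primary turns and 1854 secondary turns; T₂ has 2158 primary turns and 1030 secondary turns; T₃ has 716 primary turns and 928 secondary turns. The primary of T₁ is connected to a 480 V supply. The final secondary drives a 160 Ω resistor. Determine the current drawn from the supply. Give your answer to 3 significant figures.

I_supply ≈ 1.71 A

After T₁: V = 480.00 × 1854/1518 = 586.25 V.
After T₂: V = 586.25 × 1030/2158 = 279.81 V.
After T₃: V = 279.81 × 928/716 = 362.66 V.
I_load = 362.66/160 = 2.2666 A, so P_out = 362.66 × 2.2666 = 822.02 W.
All ideal ⇒ P_in = P_out, so I_supply = 822.02/480 = 1.71 A.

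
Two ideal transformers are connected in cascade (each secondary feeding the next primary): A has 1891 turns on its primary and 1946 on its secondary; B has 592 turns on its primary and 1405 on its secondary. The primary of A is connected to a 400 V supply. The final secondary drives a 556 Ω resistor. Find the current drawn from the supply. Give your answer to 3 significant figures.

I_supply ≈ 4.29 A

After A: V = 400.00 × 1946/1891 = 411.63 V.
After B: V = 411.63 × 1405/592 = 976.94 V.
I_load = 976.94/556 = 1.7571 A, so P_out = 976.94 × 1.7571 = 1716.6 W.
All ideal ⇒ P_in = P_out, so I_supply = 1716.6/400 = 4.29 A.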